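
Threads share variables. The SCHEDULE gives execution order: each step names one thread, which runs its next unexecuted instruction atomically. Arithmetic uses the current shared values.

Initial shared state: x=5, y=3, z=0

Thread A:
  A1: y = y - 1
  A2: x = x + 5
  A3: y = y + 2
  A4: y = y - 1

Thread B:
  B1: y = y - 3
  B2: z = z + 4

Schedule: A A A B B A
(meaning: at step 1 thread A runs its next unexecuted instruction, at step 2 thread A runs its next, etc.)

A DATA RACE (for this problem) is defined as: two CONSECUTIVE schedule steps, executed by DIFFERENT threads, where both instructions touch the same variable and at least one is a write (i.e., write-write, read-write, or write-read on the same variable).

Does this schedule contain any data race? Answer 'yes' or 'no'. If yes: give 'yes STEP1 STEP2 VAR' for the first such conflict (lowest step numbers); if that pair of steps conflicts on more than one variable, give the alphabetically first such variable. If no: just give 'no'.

Steps 1,2: same thread (A). No race.
Steps 2,3: same thread (A). No race.
Steps 3,4: A(y = y + 2) vs B(y = y - 3). RACE on y (W-W).
Steps 4,5: same thread (B). No race.
Steps 5,6: B(r=z,w=z) vs A(r=y,w=y). No conflict.
First conflict at steps 3,4.

Answer: yes 3 4 y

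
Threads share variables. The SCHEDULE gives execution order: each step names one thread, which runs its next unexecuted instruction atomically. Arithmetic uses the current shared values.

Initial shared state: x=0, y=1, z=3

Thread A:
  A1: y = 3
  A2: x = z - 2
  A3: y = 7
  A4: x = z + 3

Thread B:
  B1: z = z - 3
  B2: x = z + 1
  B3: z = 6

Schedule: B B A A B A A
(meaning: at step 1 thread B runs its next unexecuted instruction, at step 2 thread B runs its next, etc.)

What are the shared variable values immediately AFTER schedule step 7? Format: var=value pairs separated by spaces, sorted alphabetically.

Answer: x=9 y=7 z=6

Derivation:
Step 1: thread B executes B1 (z = z - 3). Shared: x=0 y=1 z=0. PCs: A@0 B@1
Step 2: thread B executes B2 (x = z + 1). Shared: x=1 y=1 z=0. PCs: A@0 B@2
Step 3: thread A executes A1 (y = 3). Shared: x=1 y=3 z=0. PCs: A@1 B@2
Step 4: thread A executes A2 (x = z - 2). Shared: x=-2 y=3 z=0. PCs: A@2 B@2
Step 5: thread B executes B3 (z = 6). Shared: x=-2 y=3 z=6. PCs: A@2 B@3
Step 6: thread A executes A3 (y = 7). Shared: x=-2 y=7 z=6. PCs: A@3 B@3
Step 7: thread A executes A4 (x = z + 3). Shared: x=9 y=7 z=6. PCs: A@4 B@3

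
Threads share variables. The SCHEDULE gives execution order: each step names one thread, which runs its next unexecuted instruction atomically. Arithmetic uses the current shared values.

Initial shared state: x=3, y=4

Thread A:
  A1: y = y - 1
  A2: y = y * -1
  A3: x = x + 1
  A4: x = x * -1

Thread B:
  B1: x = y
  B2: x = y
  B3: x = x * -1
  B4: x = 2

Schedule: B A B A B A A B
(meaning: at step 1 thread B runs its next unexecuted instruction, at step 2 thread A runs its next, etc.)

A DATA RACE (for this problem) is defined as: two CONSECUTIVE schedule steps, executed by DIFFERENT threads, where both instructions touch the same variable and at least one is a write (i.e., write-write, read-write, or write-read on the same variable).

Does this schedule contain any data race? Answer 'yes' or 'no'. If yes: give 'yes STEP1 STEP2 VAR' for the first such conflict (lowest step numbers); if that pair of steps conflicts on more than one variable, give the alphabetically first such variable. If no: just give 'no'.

Steps 1,2: B(x = y) vs A(y = y - 1). RACE on y (R-W).
Steps 2,3: A(y = y - 1) vs B(x = y). RACE on y (W-R).
Steps 3,4: B(x = y) vs A(y = y * -1). RACE on y (R-W).
Steps 4,5: A(r=y,w=y) vs B(r=x,w=x). No conflict.
Steps 5,6: B(x = x * -1) vs A(x = x + 1). RACE on x (W-W).
Steps 6,7: same thread (A). No race.
Steps 7,8: A(x = x * -1) vs B(x = 2). RACE on x (W-W).
First conflict at steps 1,2.

Answer: yes 1 2 y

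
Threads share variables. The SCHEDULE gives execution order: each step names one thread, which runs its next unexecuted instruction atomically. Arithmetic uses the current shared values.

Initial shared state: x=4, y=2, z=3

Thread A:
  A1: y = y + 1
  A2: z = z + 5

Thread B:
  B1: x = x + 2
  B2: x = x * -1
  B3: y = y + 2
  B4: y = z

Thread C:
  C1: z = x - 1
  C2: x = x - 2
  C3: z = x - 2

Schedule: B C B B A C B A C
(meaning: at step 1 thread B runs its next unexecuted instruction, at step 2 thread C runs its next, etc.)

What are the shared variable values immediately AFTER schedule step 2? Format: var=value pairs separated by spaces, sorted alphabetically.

Answer: x=6 y=2 z=5

Derivation:
Step 1: thread B executes B1 (x = x + 2). Shared: x=6 y=2 z=3. PCs: A@0 B@1 C@0
Step 2: thread C executes C1 (z = x - 1). Shared: x=6 y=2 z=5. PCs: A@0 B@1 C@1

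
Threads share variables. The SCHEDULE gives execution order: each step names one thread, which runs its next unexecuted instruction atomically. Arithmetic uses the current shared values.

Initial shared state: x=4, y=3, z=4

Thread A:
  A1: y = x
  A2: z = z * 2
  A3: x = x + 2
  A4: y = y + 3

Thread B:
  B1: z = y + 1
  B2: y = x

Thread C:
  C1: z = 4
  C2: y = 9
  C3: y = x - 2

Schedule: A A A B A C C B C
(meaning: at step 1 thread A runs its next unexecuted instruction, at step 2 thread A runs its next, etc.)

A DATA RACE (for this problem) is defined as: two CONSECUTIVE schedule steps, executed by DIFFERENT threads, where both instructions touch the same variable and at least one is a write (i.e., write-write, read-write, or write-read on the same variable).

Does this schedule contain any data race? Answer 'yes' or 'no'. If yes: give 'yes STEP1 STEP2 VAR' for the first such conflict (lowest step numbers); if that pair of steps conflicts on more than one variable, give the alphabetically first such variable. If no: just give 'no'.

Answer: yes 4 5 y

Derivation:
Steps 1,2: same thread (A). No race.
Steps 2,3: same thread (A). No race.
Steps 3,4: A(r=x,w=x) vs B(r=y,w=z). No conflict.
Steps 4,5: B(z = y + 1) vs A(y = y + 3). RACE on y (R-W).
Steps 5,6: A(r=y,w=y) vs C(r=-,w=z). No conflict.
Steps 6,7: same thread (C). No race.
Steps 7,8: C(y = 9) vs B(y = x). RACE on y (W-W).
Steps 8,9: B(y = x) vs C(y = x - 2). RACE on y (W-W).
First conflict at steps 4,5.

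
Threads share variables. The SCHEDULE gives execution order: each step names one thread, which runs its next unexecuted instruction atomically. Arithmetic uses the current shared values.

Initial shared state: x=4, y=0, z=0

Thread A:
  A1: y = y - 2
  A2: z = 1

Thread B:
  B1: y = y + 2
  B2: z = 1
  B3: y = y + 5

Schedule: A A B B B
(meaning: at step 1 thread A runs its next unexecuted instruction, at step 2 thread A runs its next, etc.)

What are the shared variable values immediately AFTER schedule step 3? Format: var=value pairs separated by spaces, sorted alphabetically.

Answer: x=4 y=0 z=1

Derivation:
Step 1: thread A executes A1 (y = y - 2). Shared: x=4 y=-2 z=0. PCs: A@1 B@0
Step 2: thread A executes A2 (z = 1). Shared: x=4 y=-2 z=1. PCs: A@2 B@0
Step 3: thread B executes B1 (y = y + 2). Shared: x=4 y=0 z=1. PCs: A@2 B@1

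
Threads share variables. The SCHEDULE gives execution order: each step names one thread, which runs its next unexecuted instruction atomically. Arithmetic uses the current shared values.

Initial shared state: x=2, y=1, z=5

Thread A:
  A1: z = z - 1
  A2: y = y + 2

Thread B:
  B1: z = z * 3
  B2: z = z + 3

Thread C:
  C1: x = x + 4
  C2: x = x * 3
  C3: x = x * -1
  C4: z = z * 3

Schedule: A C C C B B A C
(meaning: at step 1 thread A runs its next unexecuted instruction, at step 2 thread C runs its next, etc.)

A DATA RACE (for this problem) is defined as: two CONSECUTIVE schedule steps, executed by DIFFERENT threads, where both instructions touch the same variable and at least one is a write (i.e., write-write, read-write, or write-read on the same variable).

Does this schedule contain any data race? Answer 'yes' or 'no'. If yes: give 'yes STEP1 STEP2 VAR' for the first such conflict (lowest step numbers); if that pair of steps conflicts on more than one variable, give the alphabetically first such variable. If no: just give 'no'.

Steps 1,2: A(r=z,w=z) vs C(r=x,w=x). No conflict.
Steps 2,3: same thread (C). No race.
Steps 3,4: same thread (C). No race.
Steps 4,5: C(r=x,w=x) vs B(r=z,w=z). No conflict.
Steps 5,6: same thread (B). No race.
Steps 6,7: B(r=z,w=z) vs A(r=y,w=y). No conflict.
Steps 7,8: A(r=y,w=y) vs C(r=z,w=z). No conflict.

Answer: no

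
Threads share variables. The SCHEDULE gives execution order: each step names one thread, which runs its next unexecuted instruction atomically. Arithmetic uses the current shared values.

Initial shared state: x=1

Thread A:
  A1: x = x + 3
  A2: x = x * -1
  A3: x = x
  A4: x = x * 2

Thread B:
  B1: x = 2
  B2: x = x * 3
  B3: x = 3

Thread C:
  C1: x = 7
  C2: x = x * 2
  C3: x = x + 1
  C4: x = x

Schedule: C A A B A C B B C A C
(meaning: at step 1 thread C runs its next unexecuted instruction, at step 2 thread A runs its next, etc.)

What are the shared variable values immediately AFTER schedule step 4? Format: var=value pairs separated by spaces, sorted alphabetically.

Step 1: thread C executes C1 (x = 7). Shared: x=7. PCs: A@0 B@0 C@1
Step 2: thread A executes A1 (x = x + 3). Shared: x=10. PCs: A@1 B@0 C@1
Step 3: thread A executes A2 (x = x * -1). Shared: x=-10. PCs: A@2 B@0 C@1
Step 4: thread B executes B1 (x = 2). Shared: x=2. PCs: A@2 B@1 C@1

Answer: x=2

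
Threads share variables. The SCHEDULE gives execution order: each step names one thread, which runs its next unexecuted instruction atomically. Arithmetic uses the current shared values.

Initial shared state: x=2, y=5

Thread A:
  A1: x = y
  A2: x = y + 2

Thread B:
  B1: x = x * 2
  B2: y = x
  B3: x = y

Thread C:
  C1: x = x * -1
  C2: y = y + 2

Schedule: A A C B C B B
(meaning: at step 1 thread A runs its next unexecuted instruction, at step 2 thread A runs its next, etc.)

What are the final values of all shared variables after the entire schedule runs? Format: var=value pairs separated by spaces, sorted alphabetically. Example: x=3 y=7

Answer: x=-14 y=-14

Derivation:
Step 1: thread A executes A1 (x = y). Shared: x=5 y=5. PCs: A@1 B@0 C@0
Step 2: thread A executes A2 (x = y + 2). Shared: x=7 y=5. PCs: A@2 B@0 C@0
Step 3: thread C executes C1 (x = x * -1). Shared: x=-7 y=5. PCs: A@2 B@0 C@1
Step 4: thread B executes B1 (x = x * 2). Shared: x=-14 y=5. PCs: A@2 B@1 C@1
Step 5: thread C executes C2 (y = y + 2). Shared: x=-14 y=7. PCs: A@2 B@1 C@2
Step 6: thread B executes B2 (y = x). Shared: x=-14 y=-14. PCs: A@2 B@2 C@2
Step 7: thread B executes B3 (x = y). Shared: x=-14 y=-14. PCs: A@2 B@3 C@2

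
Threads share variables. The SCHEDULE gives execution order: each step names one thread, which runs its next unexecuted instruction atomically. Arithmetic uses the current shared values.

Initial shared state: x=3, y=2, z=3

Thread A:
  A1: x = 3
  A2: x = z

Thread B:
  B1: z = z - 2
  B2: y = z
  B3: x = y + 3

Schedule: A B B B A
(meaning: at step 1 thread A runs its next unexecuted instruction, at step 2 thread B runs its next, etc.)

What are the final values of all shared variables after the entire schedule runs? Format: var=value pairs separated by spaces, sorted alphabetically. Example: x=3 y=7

Answer: x=1 y=1 z=1

Derivation:
Step 1: thread A executes A1 (x = 3). Shared: x=3 y=2 z=3. PCs: A@1 B@0
Step 2: thread B executes B1 (z = z - 2). Shared: x=3 y=2 z=1. PCs: A@1 B@1
Step 3: thread B executes B2 (y = z). Shared: x=3 y=1 z=1. PCs: A@1 B@2
Step 4: thread B executes B3 (x = y + 3). Shared: x=4 y=1 z=1. PCs: A@1 B@3
Step 5: thread A executes A2 (x = z). Shared: x=1 y=1 z=1. PCs: A@2 B@3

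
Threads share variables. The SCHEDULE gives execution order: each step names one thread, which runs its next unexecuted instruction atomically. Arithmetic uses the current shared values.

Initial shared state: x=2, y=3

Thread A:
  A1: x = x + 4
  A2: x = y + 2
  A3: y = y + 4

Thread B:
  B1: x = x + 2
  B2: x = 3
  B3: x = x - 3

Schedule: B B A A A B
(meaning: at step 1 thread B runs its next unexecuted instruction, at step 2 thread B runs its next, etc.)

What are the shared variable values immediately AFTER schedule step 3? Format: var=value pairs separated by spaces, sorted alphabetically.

Step 1: thread B executes B1 (x = x + 2). Shared: x=4 y=3. PCs: A@0 B@1
Step 2: thread B executes B2 (x = 3). Shared: x=3 y=3. PCs: A@0 B@2
Step 3: thread A executes A1 (x = x + 4). Shared: x=7 y=3. PCs: A@1 B@2

Answer: x=7 y=3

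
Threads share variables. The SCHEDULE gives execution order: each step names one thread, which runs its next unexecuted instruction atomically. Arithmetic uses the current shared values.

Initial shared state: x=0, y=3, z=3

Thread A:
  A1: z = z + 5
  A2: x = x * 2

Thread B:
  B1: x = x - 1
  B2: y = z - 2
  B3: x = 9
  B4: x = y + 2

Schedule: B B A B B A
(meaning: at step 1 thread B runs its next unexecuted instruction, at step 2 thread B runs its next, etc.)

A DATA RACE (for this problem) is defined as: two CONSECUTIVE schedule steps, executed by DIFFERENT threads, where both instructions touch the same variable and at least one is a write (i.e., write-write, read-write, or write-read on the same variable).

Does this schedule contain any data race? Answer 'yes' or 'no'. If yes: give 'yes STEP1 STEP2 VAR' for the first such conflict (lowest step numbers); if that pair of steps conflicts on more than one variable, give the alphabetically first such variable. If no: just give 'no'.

Steps 1,2: same thread (B). No race.
Steps 2,3: B(y = z - 2) vs A(z = z + 5). RACE on z (R-W).
Steps 3,4: A(r=z,w=z) vs B(r=-,w=x). No conflict.
Steps 4,5: same thread (B). No race.
Steps 5,6: B(x = y + 2) vs A(x = x * 2). RACE on x (W-W).
First conflict at steps 2,3.

Answer: yes 2 3 z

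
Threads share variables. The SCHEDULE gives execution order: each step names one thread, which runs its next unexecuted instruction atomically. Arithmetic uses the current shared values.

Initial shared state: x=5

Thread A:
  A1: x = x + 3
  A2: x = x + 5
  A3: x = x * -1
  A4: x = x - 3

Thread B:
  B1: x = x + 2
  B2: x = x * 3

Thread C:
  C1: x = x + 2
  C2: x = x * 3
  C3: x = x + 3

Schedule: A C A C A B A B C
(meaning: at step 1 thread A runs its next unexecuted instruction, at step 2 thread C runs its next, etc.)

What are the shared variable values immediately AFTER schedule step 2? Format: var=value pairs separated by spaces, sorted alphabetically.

Step 1: thread A executes A1 (x = x + 3). Shared: x=8. PCs: A@1 B@0 C@0
Step 2: thread C executes C1 (x = x + 2). Shared: x=10. PCs: A@1 B@0 C@1

Answer: x=10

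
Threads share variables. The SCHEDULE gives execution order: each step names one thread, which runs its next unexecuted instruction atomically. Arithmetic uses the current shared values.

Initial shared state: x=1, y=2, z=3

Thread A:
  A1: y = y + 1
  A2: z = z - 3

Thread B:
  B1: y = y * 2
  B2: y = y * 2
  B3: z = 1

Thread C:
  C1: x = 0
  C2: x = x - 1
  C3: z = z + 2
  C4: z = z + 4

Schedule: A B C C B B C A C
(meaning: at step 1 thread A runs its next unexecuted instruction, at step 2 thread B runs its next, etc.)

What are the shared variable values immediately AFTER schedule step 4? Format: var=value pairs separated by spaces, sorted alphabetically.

Answer: x=-1 y=6 z=3

Derivation:
Step 1: thread A executes A1 (y = y + 1). Shared: x=1 y=3 z=3. PCs: A@1 B@0 C@0
Step 2: thread B executes B1 (y = y * 2). Shared: x=1 y=6 z=3. PCs: A@1 B@1 C@0
Step 3: thread C executes C1 (x = 0). Shared: x=0 y=6 z=3. PCs: A@1 B@1 C@1
Step 4: thread C executes C2 (x = x - 1). Shared: x=-1 y=6 z=3. PCs: A@1 B@1 C@2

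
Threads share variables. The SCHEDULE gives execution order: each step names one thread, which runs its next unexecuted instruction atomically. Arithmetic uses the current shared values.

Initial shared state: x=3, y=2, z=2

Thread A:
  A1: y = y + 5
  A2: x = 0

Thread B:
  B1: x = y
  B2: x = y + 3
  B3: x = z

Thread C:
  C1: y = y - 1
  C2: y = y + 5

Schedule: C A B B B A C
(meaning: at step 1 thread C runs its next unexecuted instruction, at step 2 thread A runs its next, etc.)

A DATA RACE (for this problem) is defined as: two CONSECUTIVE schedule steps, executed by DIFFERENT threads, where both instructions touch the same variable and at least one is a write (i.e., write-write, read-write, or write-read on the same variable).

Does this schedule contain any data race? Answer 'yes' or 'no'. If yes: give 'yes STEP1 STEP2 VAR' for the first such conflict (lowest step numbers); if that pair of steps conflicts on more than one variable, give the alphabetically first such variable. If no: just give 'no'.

Answer: yes 1 2 y

Derivation:
Steps 1,2: C(y = y - 1) vs A(y = y + 5). RACE on y (W-W).
Steps 2,3: A(y = y + 5) vs B(x = y). RACE on y (W-R).
Steps 3,4: same thread (B). No race.
Steps 4,5: same thread (B). No race.
Steps 5,6: B(x = z) vs A(x = 0). RACE on x (W-W).
Steps 6,7: A(r=-,w=x) vs C(r=y,w=y). No conflict.
First conflict at steps 1,2.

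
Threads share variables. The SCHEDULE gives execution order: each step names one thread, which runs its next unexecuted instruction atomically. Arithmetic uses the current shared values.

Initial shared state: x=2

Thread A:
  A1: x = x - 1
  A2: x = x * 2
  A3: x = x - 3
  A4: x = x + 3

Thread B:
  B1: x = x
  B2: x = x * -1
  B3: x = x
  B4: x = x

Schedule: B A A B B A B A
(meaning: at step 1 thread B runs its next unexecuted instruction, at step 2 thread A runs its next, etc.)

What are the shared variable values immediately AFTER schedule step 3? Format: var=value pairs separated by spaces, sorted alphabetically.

Answer: x=2

Derivation:
Step 1: thread B executes B1 (x = x). Shared: x=2. PCs: A@0 B@1
Step 2: thread A executes A1 (x = x - 1). Shared: x=1. PCs: A@1 B@1
Step 3: thread A executes A2 (x = x * 2). Shared: x=2. PCs: A@2 B@1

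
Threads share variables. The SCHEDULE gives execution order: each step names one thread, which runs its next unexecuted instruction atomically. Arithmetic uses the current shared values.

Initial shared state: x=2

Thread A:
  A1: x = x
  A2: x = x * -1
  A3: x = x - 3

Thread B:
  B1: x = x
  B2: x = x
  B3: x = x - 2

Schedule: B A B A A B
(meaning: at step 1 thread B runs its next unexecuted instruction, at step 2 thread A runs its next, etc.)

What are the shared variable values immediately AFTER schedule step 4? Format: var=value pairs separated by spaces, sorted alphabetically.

Step 1: thread B executes B1 (x = x). Shared: x=2. PCs: A@0 B@1
Step 2: thread A executes A1 (x = x). Shared: x=2. PCs: A@1 B@1
Step 3: thread B executes B2 (x = x). Shared: x=2. PCs: A@1 B@2
Step 4: thread A executes A2 (x = x * -1). Shared: x=-2. PCs: A@2 B@2

Answer: x=-2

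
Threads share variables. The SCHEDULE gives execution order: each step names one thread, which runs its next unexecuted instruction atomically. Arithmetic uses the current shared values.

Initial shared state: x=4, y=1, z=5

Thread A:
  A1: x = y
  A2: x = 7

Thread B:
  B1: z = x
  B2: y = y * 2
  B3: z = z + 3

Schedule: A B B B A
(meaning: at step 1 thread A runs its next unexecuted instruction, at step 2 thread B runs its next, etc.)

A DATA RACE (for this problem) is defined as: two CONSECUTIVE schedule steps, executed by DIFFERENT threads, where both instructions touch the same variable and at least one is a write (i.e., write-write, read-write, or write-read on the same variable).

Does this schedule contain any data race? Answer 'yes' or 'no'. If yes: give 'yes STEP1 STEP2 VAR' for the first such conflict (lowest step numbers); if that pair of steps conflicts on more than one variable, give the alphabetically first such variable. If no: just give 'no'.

Steps 1,2: A(x = y) vs B(z = x). RACE on x (W-R).
Steps 2,3: same thread (B). No race.
Steps 3,4: same thread (B). No race.
Steps 4,5: B(r=z,w=z) vs A(r=-,w=x). No conflict.
First conflict at steps 1,2.

Answer: yes 1 2 x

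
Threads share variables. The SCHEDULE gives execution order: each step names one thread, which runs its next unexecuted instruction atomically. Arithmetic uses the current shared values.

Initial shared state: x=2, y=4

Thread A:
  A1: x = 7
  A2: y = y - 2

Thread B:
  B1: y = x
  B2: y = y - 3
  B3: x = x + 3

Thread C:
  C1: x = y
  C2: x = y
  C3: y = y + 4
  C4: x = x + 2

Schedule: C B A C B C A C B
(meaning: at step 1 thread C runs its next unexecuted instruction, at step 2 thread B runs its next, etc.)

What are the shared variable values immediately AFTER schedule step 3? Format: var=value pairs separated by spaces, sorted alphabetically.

Answer: x=7 y=4

Derivation:
Step 1: thread C executes C1 (x = y). Shared: x=4 y=4. PCs: A@0 B@0 C@1
Step 2: thread B executes B1 (y = x). Shared: x=4 y=4. PCs: A@0 B@1 C@1
Step 3: thread A executes A1 (x = 7). Shared: x=7 y=4. PCs: A@1 B@1 C@1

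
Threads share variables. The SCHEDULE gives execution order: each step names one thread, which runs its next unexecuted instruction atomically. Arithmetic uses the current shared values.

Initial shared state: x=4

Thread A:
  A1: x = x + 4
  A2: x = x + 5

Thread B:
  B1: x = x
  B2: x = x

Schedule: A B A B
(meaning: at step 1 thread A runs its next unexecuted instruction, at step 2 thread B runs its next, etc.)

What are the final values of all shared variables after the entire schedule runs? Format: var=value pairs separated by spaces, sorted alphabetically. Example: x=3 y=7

Answer: x=13

Derivation:
Step 1: thread A executes A1 (x = x + 4). Shared: x=8. PCs: A@1 B@0
Step 2: thread B executes B1 (x = x). Shared: x=8. PCs: A@1 B@1
Step 3: thread A executes A2 (x = x + 5). Shared: x=13. PCs: A@2 B@1
Step 4: thread B executes B2 (x = x). Shared: x=13. PCs: A@2 B@2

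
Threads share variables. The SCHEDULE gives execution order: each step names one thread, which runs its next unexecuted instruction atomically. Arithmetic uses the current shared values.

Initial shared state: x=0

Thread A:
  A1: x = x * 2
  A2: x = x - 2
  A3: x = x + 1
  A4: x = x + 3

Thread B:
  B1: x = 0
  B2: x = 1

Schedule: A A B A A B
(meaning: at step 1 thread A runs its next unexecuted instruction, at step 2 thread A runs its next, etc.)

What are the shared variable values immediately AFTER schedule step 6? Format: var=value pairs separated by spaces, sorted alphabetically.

Answer: x=1

Derivation:
Step 1: thread A executes A1 (x = x * 2). Shared: x=0. PCs: A@1 B@0
Step 2: thread A executes A2 (x = x - 2). Shared: x=-2. PCs: A@2 B@0
Step 3: thread B executes B1 (x = 0). Shared: x=0. PCs: A@2 B@1
Step 4: thread A executes A3 (x = x + 1). Shared: x=1. PCs: A@3 B@1
Step 5: thread A executes A4 (x = x + 3). Shared: x=4. PCs: A@4 B@1
Step 6: thread B executes B2 (x = 1). Shared: x=1. PCs: A@4 B@2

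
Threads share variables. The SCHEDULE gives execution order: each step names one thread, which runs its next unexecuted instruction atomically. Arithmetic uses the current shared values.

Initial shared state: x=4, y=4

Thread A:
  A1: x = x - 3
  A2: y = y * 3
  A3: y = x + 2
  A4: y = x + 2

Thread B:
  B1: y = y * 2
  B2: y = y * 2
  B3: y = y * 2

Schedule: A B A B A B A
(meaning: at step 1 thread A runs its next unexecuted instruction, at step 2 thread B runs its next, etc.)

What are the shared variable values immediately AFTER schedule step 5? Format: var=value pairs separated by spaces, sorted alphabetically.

Step 1: thread A executes A1 (x = x - 3). Shared: x=1 y=4. PCs: A@1 B@0
Step 2: thread B executes B1 (y = y * 2). Shared: x=1 y=8. PCs: A@1 B@1
Step 3: thread A executes A2 (y = y * 3). Shared: x=1 y=24. PCs: A@2 B@1
Step 4: thread B executes B2 (y = y * 2). Shared: x=1 y=48. PCs: A@2 B@2
Step 5: thread A executes A3 (y = x + 2). Shared: x=1 y=3. PCs: A@3 B@2

Answer: x=1 y=3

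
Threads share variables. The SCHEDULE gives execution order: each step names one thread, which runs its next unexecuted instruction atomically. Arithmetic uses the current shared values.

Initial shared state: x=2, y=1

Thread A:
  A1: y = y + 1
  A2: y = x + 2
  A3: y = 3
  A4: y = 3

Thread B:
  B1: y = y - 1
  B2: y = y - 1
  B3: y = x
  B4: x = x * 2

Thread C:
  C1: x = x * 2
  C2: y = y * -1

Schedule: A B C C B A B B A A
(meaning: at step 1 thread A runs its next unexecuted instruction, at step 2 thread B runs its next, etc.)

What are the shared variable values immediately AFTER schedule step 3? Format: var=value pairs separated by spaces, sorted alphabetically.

Answer: x=4 y=1

Derivation:
Step 1: thread A executes A1 (y = y + 1). Shared: x=2 y=2. PCs: A@1 B@0 C@0
Step 2: thread B executes B1 (y = y - 1). Shared: x=2 y=1. PCs: A@1 B@1 C@0
Step 3: thread C executes C1 (x = x * 2). Shared: x=4 y=1. PCs: A@1 B@1 C@1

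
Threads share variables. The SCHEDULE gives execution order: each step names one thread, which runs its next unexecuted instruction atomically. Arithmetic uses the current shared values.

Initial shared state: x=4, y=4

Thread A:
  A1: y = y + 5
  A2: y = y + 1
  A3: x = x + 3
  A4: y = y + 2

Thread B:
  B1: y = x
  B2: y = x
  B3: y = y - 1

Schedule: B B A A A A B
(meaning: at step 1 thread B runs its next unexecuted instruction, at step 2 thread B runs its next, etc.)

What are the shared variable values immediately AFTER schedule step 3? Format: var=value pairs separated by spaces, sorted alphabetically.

Answer: x=4 y=9

Derivation:
Step 1: thread B executes B1 (y = x). Shared: x=4 y=4. PCs: A@0 B@1
Step 2: thread B executes B2 (y = x). Shared: x=4 y=4. PCs: A@0 B@2
Step 3: thread A executes A1 (y = y + 5). Shared: x=4 y=9. PCs: A@1 B@2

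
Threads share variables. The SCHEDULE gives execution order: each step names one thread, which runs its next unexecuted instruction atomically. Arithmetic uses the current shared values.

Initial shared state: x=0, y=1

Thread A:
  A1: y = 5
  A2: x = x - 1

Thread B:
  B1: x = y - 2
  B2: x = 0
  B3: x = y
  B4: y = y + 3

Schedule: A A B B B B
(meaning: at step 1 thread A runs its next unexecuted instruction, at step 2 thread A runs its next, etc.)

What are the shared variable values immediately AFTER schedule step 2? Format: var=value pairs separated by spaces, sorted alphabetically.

Step 1: thread A executes A1 (y = 5). Shared: x=0 y=5. PCs: A@1 B@0
Step 2: thread A executes A2 (x = x - 1). Shared: x=-1 y=5. PCs: A@2 B@0

Answer: x=-1 y=5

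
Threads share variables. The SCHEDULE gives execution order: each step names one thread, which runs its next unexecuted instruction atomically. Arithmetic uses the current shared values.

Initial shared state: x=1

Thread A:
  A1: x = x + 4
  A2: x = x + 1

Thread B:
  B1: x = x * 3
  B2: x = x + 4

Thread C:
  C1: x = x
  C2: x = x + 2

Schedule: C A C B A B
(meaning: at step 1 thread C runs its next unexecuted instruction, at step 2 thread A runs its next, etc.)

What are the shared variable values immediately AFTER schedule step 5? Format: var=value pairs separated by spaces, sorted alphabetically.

Answer: x=22

Derivation:
Step 1: thread C executes C1 (x = x). Shared: x=1. PCs: A@0 B@0 C@1
Step 2: thread A executes A1 (x = x + 4). Shared: x=5. PCs: A@1 B@0 C@1
Step 3: thread C executes C2 (x = x + 2). Shared: x=7. PCs: A@1 B@0 C@2
Step 4: thread B executes B1 (x = x * 3). Shared: x=21. PCs: A@1 B@1 C@2
Step 5: thread A executes A2 (x = x + 1). Shared: x=22. PCs: A@2 B@1 C@2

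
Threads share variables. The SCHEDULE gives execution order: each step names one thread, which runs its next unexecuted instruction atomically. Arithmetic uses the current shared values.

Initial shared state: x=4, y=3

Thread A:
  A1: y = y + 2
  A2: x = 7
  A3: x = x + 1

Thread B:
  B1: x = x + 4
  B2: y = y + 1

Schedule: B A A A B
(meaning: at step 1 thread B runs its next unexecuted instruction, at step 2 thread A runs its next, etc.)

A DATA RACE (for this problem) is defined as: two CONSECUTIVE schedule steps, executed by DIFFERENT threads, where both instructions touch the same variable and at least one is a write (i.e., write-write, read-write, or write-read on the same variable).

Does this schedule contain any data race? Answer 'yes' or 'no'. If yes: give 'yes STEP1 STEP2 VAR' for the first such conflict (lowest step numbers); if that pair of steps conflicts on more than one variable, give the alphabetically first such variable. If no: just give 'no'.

Steps 1,2: B(r=x,w=x) vs A(r=y,w=y). No conflict.
Steps 2,3: same thread (A). No race.
Steps 3,4: same thread (A). No race.
Steps 4,5: A(r=x,w=x) vs B(r=y,w=y). No conflict.

Answer: no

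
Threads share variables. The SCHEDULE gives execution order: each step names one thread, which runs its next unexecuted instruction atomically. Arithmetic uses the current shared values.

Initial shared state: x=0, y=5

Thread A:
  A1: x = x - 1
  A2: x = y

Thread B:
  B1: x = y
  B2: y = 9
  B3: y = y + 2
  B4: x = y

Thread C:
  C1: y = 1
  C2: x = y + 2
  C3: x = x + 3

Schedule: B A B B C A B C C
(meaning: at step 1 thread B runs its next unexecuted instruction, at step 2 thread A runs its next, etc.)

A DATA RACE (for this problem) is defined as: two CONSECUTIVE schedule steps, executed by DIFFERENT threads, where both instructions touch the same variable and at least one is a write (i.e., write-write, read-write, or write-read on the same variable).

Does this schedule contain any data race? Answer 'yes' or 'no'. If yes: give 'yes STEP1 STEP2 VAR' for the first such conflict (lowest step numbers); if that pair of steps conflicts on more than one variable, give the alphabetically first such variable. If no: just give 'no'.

Answer: yes 1 2 x

Derivation:
Steps 1,2: B(x = y) vs A(x = x - 1). RACE on x (W-W).
Steps 2,3: A(r=x,w=x) vs B(r=-,w=y). No conflict.
Steps 3,4: same thread (B). No race.
Steps 4,5: B(y = y + 2) vs C(y = 1). RACE on y (W-W).
Steps 5,6: C(y = 1) vs A(x = y). RACE on y (W-R).
Steps 6,7: A(x = y) vs B(x = y). RACE on x (W-W).
Steps 7,8: B(x = y) vs C(x = y + 2). RACE on x (W-W).
Steps 8,9: same thread (C). No race.
First conflict at steps 1,2.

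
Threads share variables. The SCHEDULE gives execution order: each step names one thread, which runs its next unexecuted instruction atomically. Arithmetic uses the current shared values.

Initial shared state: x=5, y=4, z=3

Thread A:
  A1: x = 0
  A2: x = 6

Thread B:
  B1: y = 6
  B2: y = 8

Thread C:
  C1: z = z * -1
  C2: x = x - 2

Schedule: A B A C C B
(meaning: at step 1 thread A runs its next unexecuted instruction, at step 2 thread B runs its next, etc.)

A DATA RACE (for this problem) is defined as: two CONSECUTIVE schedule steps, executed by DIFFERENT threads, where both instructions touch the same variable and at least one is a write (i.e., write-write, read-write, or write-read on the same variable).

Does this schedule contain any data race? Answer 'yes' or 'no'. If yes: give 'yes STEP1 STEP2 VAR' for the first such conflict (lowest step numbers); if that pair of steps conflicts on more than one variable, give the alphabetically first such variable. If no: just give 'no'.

Answer: no

Derivation:
Steps 1,2: A(r=-,w=x) vs B(r=-,w=y). No conflict.
Steps 2,3: B(r=-,w=y) vs A(r=-,w=x). No conflict.
Steps 3,4: A(r=-,w=x) vs C(r=z,w=z). No conflict.
Steps 4,5: same thread (C). No race.
Steps 5,6: C(r=x,w=x) vs B(r=-,w=y). No conflict.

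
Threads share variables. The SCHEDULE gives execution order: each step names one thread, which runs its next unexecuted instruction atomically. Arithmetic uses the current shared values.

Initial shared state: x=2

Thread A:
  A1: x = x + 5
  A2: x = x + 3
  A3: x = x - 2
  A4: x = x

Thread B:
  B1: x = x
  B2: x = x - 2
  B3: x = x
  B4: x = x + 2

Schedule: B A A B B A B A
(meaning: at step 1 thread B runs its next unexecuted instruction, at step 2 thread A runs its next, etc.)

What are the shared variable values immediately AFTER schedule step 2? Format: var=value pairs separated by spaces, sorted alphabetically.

Answer: x=7

Derivation:
Step 1: thread B executes B1 (x = x). Shared: x=2. PCs: A@0 B@1
Step 2: thread A executes A1 (x = x + 5). Shared: x=7. PCs: A@1 B@1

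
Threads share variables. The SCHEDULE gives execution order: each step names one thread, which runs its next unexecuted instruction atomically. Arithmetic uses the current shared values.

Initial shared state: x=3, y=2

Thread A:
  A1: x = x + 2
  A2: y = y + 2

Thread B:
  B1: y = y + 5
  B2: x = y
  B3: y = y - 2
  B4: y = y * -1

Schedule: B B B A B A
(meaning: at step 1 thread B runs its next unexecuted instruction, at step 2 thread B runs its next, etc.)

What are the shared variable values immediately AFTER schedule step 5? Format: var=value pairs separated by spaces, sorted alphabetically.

Step 1: thread B executes B1 (y = y + 5). Shared: x=3 y=7. PCs: A@0 B@1
Step 2: thread B executes B2 (x = y). Shared: x=7 y=7. PCs: A@0 B@2
Step 3: thread B executes B3 (y = y - 2). Shared: x=7 y=5. PCs: A@0 B@3
Step 4: thread A executes A1 (x = x + 2). Shared: x=9 y=5. PCs: A@1 B@3
Step 5: thread B executes B4 (y = y * -1). Shared: x=9 y=-5. PCs: A@1 B@4

Answer: x=9 y=-5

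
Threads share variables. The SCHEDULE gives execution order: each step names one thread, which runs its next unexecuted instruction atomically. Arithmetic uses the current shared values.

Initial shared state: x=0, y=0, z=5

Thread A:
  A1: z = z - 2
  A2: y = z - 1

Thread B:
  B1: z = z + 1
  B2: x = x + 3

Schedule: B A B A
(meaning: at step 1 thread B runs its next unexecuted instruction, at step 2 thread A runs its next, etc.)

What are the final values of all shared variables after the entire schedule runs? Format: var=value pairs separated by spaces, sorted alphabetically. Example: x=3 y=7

Step 1: thread B executes B1 (z = z + 1). Shared: x=0 y=0 z=6. PCs: A@0 B@1
Step 2: thread A executes A1 (z = z - 2). Shared: x=0 y=0 z=4. PCs: A@1 B@1
Step 3: thread B executes B2 (x = x + 3). Shared: x=3 y=0 z=4. PCs: A@1 B@2
Step 4: thread A executes A2 (y = z - 1). Shared: x=3 y=3 z=4. PCs: A@2 B@2

Answer: x=3 y=3 z=4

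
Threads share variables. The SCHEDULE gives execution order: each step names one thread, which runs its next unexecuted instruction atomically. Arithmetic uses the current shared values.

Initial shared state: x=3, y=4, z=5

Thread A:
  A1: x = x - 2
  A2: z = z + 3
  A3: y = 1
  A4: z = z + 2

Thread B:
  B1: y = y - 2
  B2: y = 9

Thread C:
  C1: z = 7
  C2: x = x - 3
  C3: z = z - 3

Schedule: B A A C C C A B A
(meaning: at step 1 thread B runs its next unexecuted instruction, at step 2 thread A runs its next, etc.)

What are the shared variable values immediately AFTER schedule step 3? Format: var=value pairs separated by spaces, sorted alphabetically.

Step 1: thread B executes B1 (y = y - 2). Shared: x=3 y=2 z=5. PCs: A@0 B@1 C@0
Step 2: thread A executes A1 (x = x - 2). Shared: x=1 y=2 z=5. PCs: A@1 B@1 C@0
Step 3: thread A executes A2 (z = z + 3). Shared: x=1 y=2 z=8. PCs: A@2 B@1 C@0

Answer: x=1 y=2 z=8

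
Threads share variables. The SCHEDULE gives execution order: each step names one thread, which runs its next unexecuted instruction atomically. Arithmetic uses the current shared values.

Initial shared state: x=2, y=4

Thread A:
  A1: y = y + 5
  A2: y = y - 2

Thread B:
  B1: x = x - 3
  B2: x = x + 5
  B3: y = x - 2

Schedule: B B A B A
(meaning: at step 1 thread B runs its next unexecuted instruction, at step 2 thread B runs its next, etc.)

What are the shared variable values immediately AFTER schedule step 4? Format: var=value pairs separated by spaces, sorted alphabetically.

Answer: x=4 y=2

Derivation:
Step 1: thread B executes B1 (x = x - 3). Shared: x=-1 y=4. PCs: A@0 B@1
Step 2: thread B executes B2 (x = x + 5). Shared: x=4 y=4. PCs: A@0 B@2
Step 3: thread A executes A1 (y = y + 5). Shared: x=4 y=9. PCs: A@1 B@2
Step 4: thread B executes B3 (y = x - 2). Shared: x=4 y=2. PCs: A@1 B@3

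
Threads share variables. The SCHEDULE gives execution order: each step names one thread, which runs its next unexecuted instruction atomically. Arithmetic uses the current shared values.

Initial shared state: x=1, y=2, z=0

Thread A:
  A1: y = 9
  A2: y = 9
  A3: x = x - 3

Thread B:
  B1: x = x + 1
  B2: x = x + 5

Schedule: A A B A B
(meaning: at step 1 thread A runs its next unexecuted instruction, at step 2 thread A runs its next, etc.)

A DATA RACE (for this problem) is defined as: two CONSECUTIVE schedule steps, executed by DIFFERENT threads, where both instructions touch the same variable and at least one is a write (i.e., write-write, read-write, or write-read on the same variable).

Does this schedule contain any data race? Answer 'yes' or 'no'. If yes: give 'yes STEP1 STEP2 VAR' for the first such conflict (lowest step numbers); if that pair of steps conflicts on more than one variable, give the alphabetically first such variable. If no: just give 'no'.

Answer: yes 3 4 x

Derivation:
Steps 1,2: same thread (A). No race.
Steps 2,3: A(r=-,w=y) vs B(r=x,w=x). No conflict.
Steps 3,4: B(x = x + 1) vs A(x = x - 3). RACE on x (W-W).
Steps 4,5: A(x = x - 3) vs B(x = x + 5). RACE on x (W-W).
First conflict at steps 3,4.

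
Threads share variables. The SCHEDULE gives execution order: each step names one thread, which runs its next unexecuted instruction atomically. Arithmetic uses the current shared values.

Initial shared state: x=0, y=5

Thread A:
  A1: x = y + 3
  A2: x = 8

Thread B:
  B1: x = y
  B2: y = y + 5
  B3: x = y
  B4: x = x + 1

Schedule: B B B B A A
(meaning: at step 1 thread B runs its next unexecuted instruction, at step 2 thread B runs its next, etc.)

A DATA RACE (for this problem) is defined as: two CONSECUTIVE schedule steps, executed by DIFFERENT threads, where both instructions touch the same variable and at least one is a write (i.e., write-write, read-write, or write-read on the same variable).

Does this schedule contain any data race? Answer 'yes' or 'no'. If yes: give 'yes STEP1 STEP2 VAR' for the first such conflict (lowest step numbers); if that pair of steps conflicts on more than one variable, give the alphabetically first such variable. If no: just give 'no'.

Answer: yes 4 5 x

Derivation:
Steps 1,2: same thread (B). No race.
Steps 2,3: same thread (B). No race.
Steps 3,4: same thread (B). No race.
Steps 4,5: B(x = x + 1) vs A(x = y + 3). RACE on x (W-W).
Steps 5,6: same thread (A). No race.
First conflict at steps 4,5.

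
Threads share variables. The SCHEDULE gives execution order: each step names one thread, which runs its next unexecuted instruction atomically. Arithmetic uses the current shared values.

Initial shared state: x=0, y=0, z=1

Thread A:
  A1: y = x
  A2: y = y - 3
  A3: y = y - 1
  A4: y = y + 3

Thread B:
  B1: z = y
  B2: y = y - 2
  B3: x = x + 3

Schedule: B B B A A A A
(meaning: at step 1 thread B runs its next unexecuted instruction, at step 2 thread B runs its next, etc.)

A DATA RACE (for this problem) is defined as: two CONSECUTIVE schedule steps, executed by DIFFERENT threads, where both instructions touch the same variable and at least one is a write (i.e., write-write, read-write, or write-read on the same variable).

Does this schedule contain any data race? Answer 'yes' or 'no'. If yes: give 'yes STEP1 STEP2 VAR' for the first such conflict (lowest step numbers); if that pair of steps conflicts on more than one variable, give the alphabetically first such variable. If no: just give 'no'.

Answer: yes 3 4 x

Derivation:
Steps 1,2: same thread (B). No race.
Steps 2,3: same thread (B). No race.
Steps 3,4: B(x = x + 3) vs A(y = x). RACE on x (W-R).
Steps 4,5: same thread (A). No race.
Steps 5,6: same thread (A). No race.
Steps 6,7: same thread (A). No race.
First conflict at steps 3,4.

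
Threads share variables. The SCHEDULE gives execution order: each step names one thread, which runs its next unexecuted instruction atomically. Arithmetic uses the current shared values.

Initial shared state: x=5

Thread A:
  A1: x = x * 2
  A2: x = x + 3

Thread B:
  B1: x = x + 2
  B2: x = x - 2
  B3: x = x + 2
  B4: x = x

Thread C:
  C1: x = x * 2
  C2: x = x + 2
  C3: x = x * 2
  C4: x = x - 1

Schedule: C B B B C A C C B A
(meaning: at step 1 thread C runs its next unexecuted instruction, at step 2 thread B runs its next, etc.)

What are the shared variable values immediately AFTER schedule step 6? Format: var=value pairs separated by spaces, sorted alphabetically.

Step 1: thread C executes C1 (x = x * 2). Shared: x=10. PCs: A@0 B@0 C@1
Step 2: thread B executes B1 (x = x + 2). Shared: x=12. PCs: A@0 B@1 C@1
Step 3: thread B executes B2 (x = x - 2). Shared: x=10. PCs: A@0 B@2 C@1
Step 4: thread B executes B3 (x = x + 2). Shared: x=12. PCs: A@0 B@3 C@1
Step 5: thread C executes C2 (x = x + 2). Shared: x=14. PCs: A@0 B@3 C@2
Step 6: thread A executes A1 (x = x * 2). Shared: x=28. PCs: A@1 B@3 C@2

Answer: x=28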